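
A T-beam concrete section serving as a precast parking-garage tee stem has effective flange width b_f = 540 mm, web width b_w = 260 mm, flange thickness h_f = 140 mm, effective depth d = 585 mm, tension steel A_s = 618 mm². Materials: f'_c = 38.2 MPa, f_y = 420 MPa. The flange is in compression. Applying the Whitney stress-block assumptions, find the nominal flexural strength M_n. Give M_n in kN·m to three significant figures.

Tension: T = A_s f_y = 618 × 420 = 259560 N.
Try a within the flange: a = T/(0.85 f'_c b_f) = 259560/(0.85 × 38.2 × 540) = 14.80 mm.
Since a = 14.80 ≤ h_f = 140 mm, the stress block lies entirely in the flange; analyse as a rectangular beam of width b_f.
M_n = T(d − a/2) = 259560 × (585 − 7.4) = 149.92 × 10⁶ N·mm.
M_n = 149.92 kN·m.

M_n ≈ 150 kN·m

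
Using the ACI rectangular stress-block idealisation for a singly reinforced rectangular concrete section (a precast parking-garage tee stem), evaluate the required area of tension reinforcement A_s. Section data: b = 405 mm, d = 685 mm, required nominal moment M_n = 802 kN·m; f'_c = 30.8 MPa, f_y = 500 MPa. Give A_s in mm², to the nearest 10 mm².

With M_n = 0.85 f'_c a b (d − a/2), solve the quadratic for a:
a = d − √(d² − 2M_n/(0.85 f'_c b)) = 685 − √(685² − 2 × 802×10⁶/(0.85 × 30.8 × 405)) = 121.13 mm.
A_s = 0.85 f'_c a b / f_y = 0.85 × 30.8 × 121.13 × 405 / 500 = 2568.7 mm².

A_s ≈ 2570 mm²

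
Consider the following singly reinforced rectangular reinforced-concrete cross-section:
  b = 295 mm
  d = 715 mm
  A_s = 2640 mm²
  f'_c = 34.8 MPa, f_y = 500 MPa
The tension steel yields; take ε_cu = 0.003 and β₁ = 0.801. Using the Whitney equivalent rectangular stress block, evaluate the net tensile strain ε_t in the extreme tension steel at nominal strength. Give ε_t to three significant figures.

a = A_s f_y/(0.85 f'_c b) = 151.27 mm.
β₁ = 0.801, so c = a/β₁ = 151.27/0.801 = 188.85 mm.
From the linear strain diagram with ε_cu = 0.003: ε_t = 0.003 (d − c)/c = 0.003 × (715 − 188.85)/188.85 = 0.00836.
Since ε_t ≥ 0.005, the section is tension-controlled.

ε_t ≈ 0.00836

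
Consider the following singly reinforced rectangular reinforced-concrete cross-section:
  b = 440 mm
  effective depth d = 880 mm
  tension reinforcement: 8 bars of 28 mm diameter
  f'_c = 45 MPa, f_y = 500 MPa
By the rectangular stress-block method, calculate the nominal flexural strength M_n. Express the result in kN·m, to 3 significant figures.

A_s = 8 × 616 = 4928 mm².
T = A_s f_y = 4928 × 500 = 2464000 N = 2464 kN.
From C = T: a = T/(0.85 f'_c b) = 2464000/(0.85 × 45 × 440) = 146.41 mm.
M_n = T(d − a/2) = 2464 kN × (880 − 73.205) mm = 1987.94 kN·m.

M_n ≈ 1990 kN·m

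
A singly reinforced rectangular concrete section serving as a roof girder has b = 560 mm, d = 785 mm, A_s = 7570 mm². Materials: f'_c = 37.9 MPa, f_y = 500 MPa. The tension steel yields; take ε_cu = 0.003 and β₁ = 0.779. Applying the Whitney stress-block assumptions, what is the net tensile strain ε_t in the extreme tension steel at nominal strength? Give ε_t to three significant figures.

a = A_s f_y/(0.85 f'_c b) = 209.81 mm.
β₁ = 0.779, so c = a/β₁ = 209.81/0.779 = 269.33 mm.
From the linear strain diagram with ε_cu = 0.003: ε_t = 0.003 (d − c)/c = 0.003 × (785 − 269.33)/269.33 = 0.00574.
Since ε_t ≥ 0.005, the section is tension-controlled.

ε_t ≈ 0.00574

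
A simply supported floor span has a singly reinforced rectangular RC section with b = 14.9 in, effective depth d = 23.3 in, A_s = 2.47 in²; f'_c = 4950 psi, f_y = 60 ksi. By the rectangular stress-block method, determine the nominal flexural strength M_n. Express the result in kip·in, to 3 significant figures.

M_n ≈ 3280 kip·in

T = A_s f_y = 2.47 × 60 = 148.2 kips.
a = T/(0.85 f'_c b) = 148.2/(0.85 × 4.95 × 14.9) = 2.364 in.
M_n = T(d − a/2) = 148.2 × (23.3 − 1.182) = 3277.9 kip·in.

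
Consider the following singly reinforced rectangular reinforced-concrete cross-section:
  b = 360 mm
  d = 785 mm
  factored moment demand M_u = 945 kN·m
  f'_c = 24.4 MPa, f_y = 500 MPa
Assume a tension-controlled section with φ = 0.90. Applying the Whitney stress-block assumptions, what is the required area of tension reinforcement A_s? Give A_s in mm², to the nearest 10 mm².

M_n = M_u/φ = 945/0.90 = 1050 kN·m.
With M_n = 0.85 f'_c a b (d − a/2), solve the quadratic for a:
a = d − √(d² − 2M_n/(0.85 f'_c b)) = 785 − √(785² − 2 × 1050×10⁶/(0.85 × 24.4 × 360)) = 206.24 mm.
A_s = 0.85 f'_c a b / f_y = 0.85 × 24.4 × 206.24 × 360 / 500 = 3079.7 mm².

A_s ≈ 3080 mm²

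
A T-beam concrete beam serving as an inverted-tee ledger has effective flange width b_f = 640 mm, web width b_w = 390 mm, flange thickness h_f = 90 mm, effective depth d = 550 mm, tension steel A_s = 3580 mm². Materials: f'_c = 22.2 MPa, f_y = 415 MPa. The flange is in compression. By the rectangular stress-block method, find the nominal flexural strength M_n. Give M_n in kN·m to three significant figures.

Tension: T = A_s f_y = 3580 × 415 = 1485700 N.
Try a within the flange: a = T/(0.85 f'_c b_f) = 1485700/(0.85 × 22.2 × 640) = 123.02 mm.
a = 123.02 > h_f = 90 mm: the block extends into the web. Split into flange-overhang and web parts.
C_f = 0.85 f'_c (b_f − b_w) h_f = 0.85 × 22.2 × (640 − 390) × 90 = 424575 N.
Remaining web compression depth: a_w = (T − C_f)/(0.85 f'_c b_w) = (1485700 − 424575)/(0.85 × 22.2 × 390) = 144.19 mm.
M_n = C_f(d − h_f/2) + (T − C_f)(d − a_w/2) = 424575 × (550 − 45) + 1061125 × (550 − 72.095) = 214.41 + 507.12 = 721.53 × 10⁶ N·mm.
M_n = 721.53 kN·m.

M_n ≈ 722 kN·m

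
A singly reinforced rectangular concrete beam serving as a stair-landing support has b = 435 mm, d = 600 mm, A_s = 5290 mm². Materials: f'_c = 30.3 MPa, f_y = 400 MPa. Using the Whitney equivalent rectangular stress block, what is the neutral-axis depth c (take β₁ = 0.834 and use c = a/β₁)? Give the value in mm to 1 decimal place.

T = A_s f_y = 5290 × 400 = 2116000 N = 2116 kN.
Setting C = 0.85 f'_c a b equal to T: a = 2116000/(0.85 × 30.3 × 435) = 188.871 mm.
With β₁ = 0.834, c = a/β₁ = 188.871/0.834 = 226.5 mm.

c ≈ 226.5 mm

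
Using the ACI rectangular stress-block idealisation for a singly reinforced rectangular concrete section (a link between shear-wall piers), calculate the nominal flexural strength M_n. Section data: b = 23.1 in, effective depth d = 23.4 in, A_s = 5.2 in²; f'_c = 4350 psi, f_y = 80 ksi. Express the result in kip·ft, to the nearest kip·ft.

M_n ≈ 727 kip·ft

T = A_s f_y = 5.2 × 80 = 416 kips.
a = T/(0.85 f'_c b) = 416/(0.85 × 4.35 × 23.1) = 4.870 in.
M_n = T(d − a/2) = 416 × (23.4 − 2.435) = 8721.4 kip·in = 8721.4/12 = 726.78 kip·ft.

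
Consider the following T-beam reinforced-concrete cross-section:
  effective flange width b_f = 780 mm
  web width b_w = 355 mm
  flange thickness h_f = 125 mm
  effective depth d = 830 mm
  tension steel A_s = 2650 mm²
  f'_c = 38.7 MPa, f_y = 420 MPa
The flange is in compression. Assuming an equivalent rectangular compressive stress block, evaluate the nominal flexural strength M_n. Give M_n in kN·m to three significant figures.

M_n ≈ 900 kN·m

Tension: T = A_s f_y = 2650 × 420 = 1113000 N.
Try a within the flange: a = T/(0.85 f'_c b_f) = 1113000/(0.85 × 38.7 × 780) = 43.38 mm.
Since a = 43.38 ≤ h_f = 125 mm, the stress block lies entirely in the flange; analyse as a rectangular beam of width b_f.
M_n = T(d − a/2) = 1113000 × (830 − 21.69) = 899.65 × 10⁶ N·mm.
M_n = 899.65 kN·m.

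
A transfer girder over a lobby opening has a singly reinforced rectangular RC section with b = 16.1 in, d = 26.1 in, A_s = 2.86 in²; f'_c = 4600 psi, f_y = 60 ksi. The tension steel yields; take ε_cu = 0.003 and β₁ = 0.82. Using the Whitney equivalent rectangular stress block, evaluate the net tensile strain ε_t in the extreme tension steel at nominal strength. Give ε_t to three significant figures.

ε_t ≈ 0.0206

a = A_s f_y/(0.85 f'_c b) = 2.726 in.
β₁ = 0.82, so c = a/β₁ = 2.726/0.82 = 3.324 in.
From the linear strain diagram with ε_cu = 0.003: ε_t = 0.003 (d − c)/c = 0.003 × (26.1 − 3.324)/3.324 = 0.0206.
Since ε_t ≥ 0.005, the section is tension-controlled.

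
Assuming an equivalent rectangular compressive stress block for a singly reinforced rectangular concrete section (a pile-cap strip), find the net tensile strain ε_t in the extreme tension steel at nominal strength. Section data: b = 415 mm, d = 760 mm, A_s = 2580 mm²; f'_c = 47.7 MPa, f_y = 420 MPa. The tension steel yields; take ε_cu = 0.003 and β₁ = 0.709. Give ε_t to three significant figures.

ε_t ≈ 0.0221

a = A_s f_y/(0.85 f'_c b) = 64.40 mm.
β₁ = 0.709, so c = a/β₁ = 64.40/0.709 = 90.83 mm.
From the linear strain diagram with ε_cu = 0.003: ε_t = 0.003 (d − c)/c = 0.003 × (760 − 90.83)/90.83 = 0.0221.
Since ε_t ≥ 0.005, the section is tension-controlled.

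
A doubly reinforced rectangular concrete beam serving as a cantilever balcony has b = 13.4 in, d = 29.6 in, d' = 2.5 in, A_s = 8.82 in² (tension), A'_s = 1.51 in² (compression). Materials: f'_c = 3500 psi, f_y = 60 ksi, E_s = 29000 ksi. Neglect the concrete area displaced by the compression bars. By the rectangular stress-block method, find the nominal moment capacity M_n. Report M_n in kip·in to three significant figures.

M_n ≈ 13000 kip·in

Assume both steels yield.
a = (A_s − A'_s) f_y/(0.85 f'_c b) = (8.82 − 1.51) × 60/(0.85 × 3.5 × 13.4) = 11.002 in.
c = a/β₁ = 11.002/0.85 = 12.944 in; ε'_s = 0.003(c − d')/c = 0.0024 ≥ ε_y = 0.0021, so the compression steel yields.
M_n = (A_s − A'_s) f_y (d − a/2) + A'_s f_y (d − d') = 438.6 × (29.6 − 5.501) + 90.6 × (29.6 − 2.5) = 10569.8 + 2455.3 = 13025.1 kip·in.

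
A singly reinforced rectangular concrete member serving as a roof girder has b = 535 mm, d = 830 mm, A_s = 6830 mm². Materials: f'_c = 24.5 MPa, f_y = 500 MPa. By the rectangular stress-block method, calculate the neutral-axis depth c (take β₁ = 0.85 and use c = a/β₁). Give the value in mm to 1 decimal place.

c ≈ 360.6 mm

T = A_s f_y = 6830 × 500 = 3415000 N = 3415 kN.
Setting C = 0.85 f'_c a b equal to T: a = 3415000/(0.85 × 24.5 × 535) = 306.515 mm.
With β₁ = 0.85, c = a/β₁ = 306.515/0.85 = 360.6 mm.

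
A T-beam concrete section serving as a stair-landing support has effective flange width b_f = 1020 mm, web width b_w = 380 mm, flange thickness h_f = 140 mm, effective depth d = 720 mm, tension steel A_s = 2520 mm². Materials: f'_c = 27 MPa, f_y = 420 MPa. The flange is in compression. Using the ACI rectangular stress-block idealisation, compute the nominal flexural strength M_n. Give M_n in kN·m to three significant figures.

M_n ≈ 738 kN·m

Tension: T = A_s f_y = 2520 × 420 = 1058400 N.
Try a within the flange: a = T/(0.85 f'_c b_f) = 1058400/(0.85 × 27 × 1020) = 45.21 mm.
Since a = 45.21 ≤ h_f = 140 mm, the stress block lies entirely in the flange; analyse as a rectangular beam of width b_f.
M_n = T(d − a/2) = 1058400 × (720 − 22.605) = 738.12 × 10⁶ N·mm.
M_n = 738.12 kN·m.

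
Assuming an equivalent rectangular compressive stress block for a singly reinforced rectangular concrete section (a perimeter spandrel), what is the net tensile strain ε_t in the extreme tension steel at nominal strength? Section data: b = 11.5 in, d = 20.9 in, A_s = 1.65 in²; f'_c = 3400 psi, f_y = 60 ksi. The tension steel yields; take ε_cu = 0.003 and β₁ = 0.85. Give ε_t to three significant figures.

ε_t ≈ 0.0149

a = A_s f_y/(0.85 f'_c b) = 2.979 in.
β₁ = 0.85, so c = a/β₁ = 2.979/0.85 = 3.505 in.
From the linear strain diagram with ε_cu = 0.003: ε_t = 0.003 (d − c)/c = 0.003 × (20.9 − 3.505)/3.505 = 0.0149.
Since ε_t ≥ 0.005, the section is tension-controlled.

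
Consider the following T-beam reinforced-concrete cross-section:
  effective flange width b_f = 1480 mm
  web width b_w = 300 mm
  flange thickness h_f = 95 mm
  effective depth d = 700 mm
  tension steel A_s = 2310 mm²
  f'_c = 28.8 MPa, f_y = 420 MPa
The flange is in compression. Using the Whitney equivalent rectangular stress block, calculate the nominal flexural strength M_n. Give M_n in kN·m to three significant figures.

Tension: T = A_s f_y = 2310 × 420 = 970200 N.
Try a within the flange: a = T/(0.85 f'_c b_f) = 970200/(0.85 × 28.8 × 1480) = 26.78 mm.
Since a = 26.78 ≤ h_f = 95 mm, the stress block lies entirely in the flange; analyse as a rectangular beam of width b_f.
M_n = T(d − a/2) = 970200 × (700 − 13.39) = 666.15 × 10⁶ N·mm.
M_n = 666.15 kN·m.

M_n ≈ 666 kN·m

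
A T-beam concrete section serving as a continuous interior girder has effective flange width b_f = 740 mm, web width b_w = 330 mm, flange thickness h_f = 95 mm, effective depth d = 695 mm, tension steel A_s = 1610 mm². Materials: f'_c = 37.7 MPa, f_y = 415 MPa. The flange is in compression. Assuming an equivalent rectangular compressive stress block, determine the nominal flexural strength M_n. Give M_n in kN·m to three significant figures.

M_n ≈ 455 kN·m

Tension: T = A_s f_y = 1610 × 415 = 668150 N.
Try a within the flange: a = T/(0.85 f'_c b_f) = 668150/(0.85 × 37.7 × 740) = 28.18 mm.
Since a = 28.18 ≤ h_f = 95 mm, the stress block lies entirely in the flange; analyse as a rectangular beam of width b_f.
M_n = T(d − a/2) = 668150 × (695 − 14.09) = 454.95 × 10⁶ N·mm.
M_n = 454.95 kN·m.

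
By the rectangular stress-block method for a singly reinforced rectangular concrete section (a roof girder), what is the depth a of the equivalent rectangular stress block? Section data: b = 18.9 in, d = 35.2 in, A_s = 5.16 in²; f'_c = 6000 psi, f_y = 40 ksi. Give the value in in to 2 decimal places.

T = A_s f_y = 5.16 × 40 = 206.4 kips.
a = T/(0.85 f'_c b) = 206.4/(0.85 × 6 × 18.9) = 2.14 in.

a ≈ 2.14 in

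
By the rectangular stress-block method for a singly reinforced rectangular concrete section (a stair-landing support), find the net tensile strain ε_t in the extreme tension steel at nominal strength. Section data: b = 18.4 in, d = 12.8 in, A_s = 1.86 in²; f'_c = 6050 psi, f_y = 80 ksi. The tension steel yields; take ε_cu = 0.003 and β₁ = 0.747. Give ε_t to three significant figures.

a = A_s f_y/(0.85 f'_c b) = 1.573 in.
β₁ = 0.747, so c = a/β₁ = 1.573/0.747 = 2.106 in.
From the linear strain diagram with ε_cu = 0.003: ε_t = 0.003 (d − c)/c = 0.003 × (12.8 − 2.106)/2.106 = 0.0152.
Since ε_t ≥ 0.005, the section is tension-controlled.

ε_t ≈ 0.0152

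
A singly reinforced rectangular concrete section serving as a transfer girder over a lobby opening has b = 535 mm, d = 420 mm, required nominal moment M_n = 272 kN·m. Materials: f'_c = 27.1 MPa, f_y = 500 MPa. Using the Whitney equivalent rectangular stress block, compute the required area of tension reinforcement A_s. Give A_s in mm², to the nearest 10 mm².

With M_n = 0.85 f'_c a b (d − a/2), solve the quadratic for a:
a = d − √(d² − 2M_n/(0.85 f'_c b)) = 420 − √(420² − 2 × 272×10⁶/(0.85 × 27.1 × 535)) = 56.33 mm.
A_s = 0.85 f'_c a b / f_y = 0.85 × 27.1 × 56.33 × 535 / 500 = 1388.4 mm².

A_s ≈ 1390 mm²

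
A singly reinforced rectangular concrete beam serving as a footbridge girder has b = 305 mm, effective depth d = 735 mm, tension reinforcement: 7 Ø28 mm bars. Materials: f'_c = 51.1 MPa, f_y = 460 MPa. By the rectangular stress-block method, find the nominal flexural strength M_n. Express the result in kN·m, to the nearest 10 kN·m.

A_s = 7 × 616 = 4312 mm².
T = A_s f_y = 4312 × 460 = 1983520 N = 1983.52 kN.
From C = T: a = T/(0.85 f'_c b) = 1983520/(0.85 × 51.1 × 305) = 149.73 mm.
M_n = T(d − a/2) = 1983.52 kN × (735 − 74.865) mm = 1309.39 kN·m.

M_n ≈ 1310 kN·m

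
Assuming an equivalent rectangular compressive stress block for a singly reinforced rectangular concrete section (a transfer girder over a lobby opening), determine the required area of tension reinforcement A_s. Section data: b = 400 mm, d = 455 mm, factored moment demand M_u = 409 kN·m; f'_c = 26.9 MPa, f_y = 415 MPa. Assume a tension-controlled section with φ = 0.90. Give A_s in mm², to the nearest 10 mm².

A_s ≈ 2800 mm²

M_n = M_u/φ = 409/0.90 = 454.444 kN·m.
With M_n = 0.85 f'_c a b (d − a/2), solve the quadratic for a:
a = d − √(d² − 2M_n/(0.85 f'_c b)) = 455 − √(455² − 2 × 454.444×10⁶/(0.85 × 26.9 × 400)) = 126.90 mm.
A_s = 0.85 f'_c a b / f_y = 0.85 × 26.9 × 126.90 × 400 / 415 = 2796.7 mm².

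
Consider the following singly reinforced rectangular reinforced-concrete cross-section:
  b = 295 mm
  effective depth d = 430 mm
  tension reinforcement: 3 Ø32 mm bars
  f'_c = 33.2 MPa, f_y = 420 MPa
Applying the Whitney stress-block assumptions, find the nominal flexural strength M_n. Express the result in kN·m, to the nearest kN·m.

M_n ≈ 374 kN·m

A_s = 3 × 804 = 2412 mm².
T = A_s f_y = 2412 × 420 = 1013040 N = 1013.04 kN.
From C = T: a = T/(0.85 f'_c b) = 1013040/(0.85 × 33.2 × 295) = 121.69 mm.
M_n = T(d − a/2) = 1013.04 kN × (430 − 60.845) mm = 373.97 kN·m.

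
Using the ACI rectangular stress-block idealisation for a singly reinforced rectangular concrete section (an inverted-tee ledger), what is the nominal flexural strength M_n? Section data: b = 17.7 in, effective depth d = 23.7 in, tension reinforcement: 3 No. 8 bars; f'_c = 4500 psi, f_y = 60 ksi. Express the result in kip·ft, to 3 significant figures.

A_s = 3 × 0.79 = 2.37 in².
T = A_s f_y = 2.37 × 60 = 142.2 kips.
a = T/(0.85 f'_c b) = 142.2/(0.85 × 4.5 × 17.7) = 2.100 in.
M_n = T(d − a/2) = 142.2 × (23.7 − 1.05) = 3220.8 kip·in = 3220.8/12 = 268.40 kip·ft.

M_n ≈ 268 kip·ft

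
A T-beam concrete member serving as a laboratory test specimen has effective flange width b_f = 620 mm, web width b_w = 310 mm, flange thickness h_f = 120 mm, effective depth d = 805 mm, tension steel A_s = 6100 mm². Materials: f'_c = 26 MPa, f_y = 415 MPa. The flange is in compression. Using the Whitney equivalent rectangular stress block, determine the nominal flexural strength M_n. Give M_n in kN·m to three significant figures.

M_n ≈ 1780 kN·m

Tension: T = A_s f_y = 6100 × 415 = 2531500 N.
Try a within the flange: a = T/(0.85 f'_c b_f) = 2531500/(0.85 × 26 × 620) = 184.75 mm.
a = 184.75 > h_f = 120 mm: the block extends into the web. Split into flange-overhang and web parts.
C_f = 0.85 f'_c (b_f − b_w) h_f = 0.85 × 26 × (620 − 310) × 120 = 822120 N.
Remaining web compression depth: a_w = (T − C_f)/(0.85 f'_c b_w) = (2531500 − 822120)/(0.85 × 26 × 310) = 249.51 mm.
M_n = C_f(d − h_f/2) + (T − C_f)(d − a_w/2) = 822120 × (805 − 60) + 1709380 × (805 − 124.755) = 612.48 + 1162.80 = 1775.28 × 10⁶ N·mm.
M_n = 1775.28 kN·m.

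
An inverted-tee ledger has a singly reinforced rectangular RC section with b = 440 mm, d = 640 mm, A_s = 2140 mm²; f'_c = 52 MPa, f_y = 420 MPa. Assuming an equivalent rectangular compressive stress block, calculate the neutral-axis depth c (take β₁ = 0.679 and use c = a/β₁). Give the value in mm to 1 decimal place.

c ≈ 68.1 mm

T = A_s f_y = 2140 × 420 = 898800 N = 898.8 kN.
Setting C = 0.85 f'_c a b equal to T: a = 898800/(0.85 × 52 × 440) = 46.216 mm.
With β₁ = 0.679, c = a/β₁ = 46.216/0.679 = 68.1 mm.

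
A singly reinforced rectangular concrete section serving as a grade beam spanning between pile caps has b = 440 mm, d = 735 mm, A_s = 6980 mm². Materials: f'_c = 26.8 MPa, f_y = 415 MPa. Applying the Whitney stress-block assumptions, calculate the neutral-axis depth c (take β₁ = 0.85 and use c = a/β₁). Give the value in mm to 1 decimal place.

T = A_s f_y = 6980 × 415 = 2896700 N = 2896.7 kN.
Setting C = 0.85 f'_c a b equal to T: a = 2896700/(0.85 × 26.8 × 440) = 289.000 mm.
With β₁ = 0.85, c = a/β₁ = 289.000/0.85 = 340.0 mm.

c ≈ 340.0 mm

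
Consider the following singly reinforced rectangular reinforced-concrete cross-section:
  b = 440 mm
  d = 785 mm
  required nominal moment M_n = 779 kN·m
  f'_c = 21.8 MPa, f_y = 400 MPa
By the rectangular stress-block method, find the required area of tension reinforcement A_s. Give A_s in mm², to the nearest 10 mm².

A_s ≈ 2710 mm²

With M_n = 0.85 f'_c a b (d − a/2), solve the quadratic for a:
a = d − √(d² − 2M_n/(0.85 f'_c b)) = 785 − √(785² − 2 × 779×10⁶/(0.85 × 21.8 × 440)) = 132.98 mm.
A_s = 0.85 f'_c a b / f_y = 0.85 × 21.8 × 132.98 × 440 / 400 = 2710.5 mm².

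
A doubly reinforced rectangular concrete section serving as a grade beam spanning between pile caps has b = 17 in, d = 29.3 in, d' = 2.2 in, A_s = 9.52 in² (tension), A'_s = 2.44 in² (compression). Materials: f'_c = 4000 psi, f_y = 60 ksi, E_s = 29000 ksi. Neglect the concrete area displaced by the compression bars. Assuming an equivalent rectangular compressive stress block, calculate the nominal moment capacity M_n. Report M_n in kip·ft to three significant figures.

M_n ≈ 1240 kip·ft

Assume both steels yield.
a = (A_s − A'_s) f_y/(0.85 f'_c b) = (9.52 − 2.44) × 60/(0.85 × 4 × 17) = 7.349 in.
c = a/β₁ = 7.349/0.85 = 8.646 in; ε'_s = 0.003(c − d')/c = 0.0022 ≥ ε_y = 0.0021, so the compression steel yields.
M_n = (A_s − A'_s) f_y (d − a/2) + A'_s f_y (d − d') = 424.8 × (29.3 − 3.6745) + 146.4 × (29.3 − 2.2) = 10885.7 + 3967.4 = 14853.1 kip·in = 14853.1/12 = 1237.76 kip·ft.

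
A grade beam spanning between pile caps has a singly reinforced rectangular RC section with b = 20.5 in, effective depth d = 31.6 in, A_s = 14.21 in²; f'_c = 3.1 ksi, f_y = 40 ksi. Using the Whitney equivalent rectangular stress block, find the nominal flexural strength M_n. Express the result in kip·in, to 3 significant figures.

T = A_s f_y = 14.21 × 40 = 568.4 kips.
a = T/(0.85 f'_c b) = 568.4/(0.85 × 3.1 × 20.5) = 10.523 in.
M_n = T(d − a/2) = 568.4 × (31.6 − 5.2615) = 14970.8 kip·in.

M_n ≈ 15000 kip·in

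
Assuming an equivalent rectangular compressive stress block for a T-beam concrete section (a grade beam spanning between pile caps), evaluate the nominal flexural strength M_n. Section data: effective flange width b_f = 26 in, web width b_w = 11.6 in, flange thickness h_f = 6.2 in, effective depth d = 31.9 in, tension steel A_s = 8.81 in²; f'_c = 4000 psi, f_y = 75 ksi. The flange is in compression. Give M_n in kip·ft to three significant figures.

M_n ≈ 1540 kip·ft

Tension: T = A_s f_y = 8.81 × 75 = 660.75 kips.
Try a within the flange: a = T/(0.85 f'_c b_f) = 660.75/(0.85 × 4 × 26) = 7.475 in.
a = 7.475 > h_f = 6.2 in: the block extends into the web. Split into flange-overhang and web parts.
C_f = 0.85 f'_c (b_f − b_w) h_f = 0.85 × 4 × (26 − 11.6) × 6.2 = 303.6 kips.
Remaining web compression depth: a_w = (T − C_f)/(0.85 f'_c b_w) = (660.75 − 303.6)/(0.85 × 4 × 11.6) = 9.056 in.
M_n = C_f(d − h_f/2) + (T − C_f)(d − a_w/2) = 303.6 × (31.9 − 3.1) + 357.15 × (31.9 − 4.528) = 8743.7 + 9775.9 = 18519.6 kip·in.
M_n = 18519.6/12 = 1543.30 kip·ft.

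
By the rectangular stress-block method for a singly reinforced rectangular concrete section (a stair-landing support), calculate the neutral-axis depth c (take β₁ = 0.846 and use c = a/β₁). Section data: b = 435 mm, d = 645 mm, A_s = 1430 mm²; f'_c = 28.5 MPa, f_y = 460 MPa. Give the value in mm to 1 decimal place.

T = A_s f_y = 1430 × 460 = 657800 N = 657.8 kN.
Setting C = 0.85 f'_c a b equal to T: a = 657800/(0.85 × 28.5 × 435) = 62.422 mm.
With β₁ = 0.846, c = a/β₁ = 62.422/0.846 = 73.8 mm.

c ≈ 73.8 mm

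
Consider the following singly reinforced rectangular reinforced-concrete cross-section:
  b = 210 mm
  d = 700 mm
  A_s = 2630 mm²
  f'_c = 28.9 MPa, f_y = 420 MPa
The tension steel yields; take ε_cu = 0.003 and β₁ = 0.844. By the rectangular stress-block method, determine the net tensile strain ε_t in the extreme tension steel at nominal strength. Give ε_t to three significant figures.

ε_t ≈ 0.00528

a = A_s f_y/(0.85 f'_c b) = 214.13 mm.
β₁ = 0.844, so c = a/β₁ = 214.13/0.844 = 253.71 mm.
From the linear strain diagram with ε_cu = 0.003: ε_t = 0.003 (d − c)/c = 0.003 × (700 − 253.71)/253.71 = 0.00528.
Since ε_t ≥ 0.005, the section is tension-controlled.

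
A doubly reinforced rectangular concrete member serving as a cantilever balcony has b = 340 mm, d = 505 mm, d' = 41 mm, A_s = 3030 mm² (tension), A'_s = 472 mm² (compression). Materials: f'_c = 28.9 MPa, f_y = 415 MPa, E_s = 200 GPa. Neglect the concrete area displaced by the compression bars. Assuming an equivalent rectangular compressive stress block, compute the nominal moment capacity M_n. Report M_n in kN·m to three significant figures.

Assume both tension and compression steel yield.
Net tension couple steel: A_s − A'_s = 2558 mm².
a = (A_s − A'_s) f_y / (0.85 f'_c b) = 1061570/(0.85 × 28.9 × 340) = 127.10 mm.
c = a/β₁ = 127.10/0.844 = 150.59 mm; ε'_s = 0.003(c − d')/c = 0.0022 ≥ f_y/E_s = 0.0021, so compression steel does yield.
M_n = (A_s − A'_s) f_y (d − a/2) + A'_s f_y (d − d') = [1061570 × (505 − 63.55) + 195880 × (505 − 41)] × 10⁻⁶ = 468.63 + 90.89 = 559.52 kN·m.

M_n ≈ 560 kN·m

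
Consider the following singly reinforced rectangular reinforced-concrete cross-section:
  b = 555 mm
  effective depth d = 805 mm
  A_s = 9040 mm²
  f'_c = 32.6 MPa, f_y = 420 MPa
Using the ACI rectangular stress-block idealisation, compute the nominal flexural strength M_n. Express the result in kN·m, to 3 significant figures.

M_n ≈ 2590 kN·m

T = A_s f_y = 9040 × 420 = 3796800 N = 3796.8 kN.
From C = T: a = T/(0.85 f'_c b) = 3796800/(0.85 × 32.6 × 555) = 246.88 mm.
M_n = T(d − a/2) = 3796.8 kN × (805 − 123.44) mm = 2587.75 kN·m.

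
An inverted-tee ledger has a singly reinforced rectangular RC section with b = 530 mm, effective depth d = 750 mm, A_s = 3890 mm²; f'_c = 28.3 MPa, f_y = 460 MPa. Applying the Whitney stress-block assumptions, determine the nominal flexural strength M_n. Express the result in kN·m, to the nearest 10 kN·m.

M_n ≈ 1220 kN·m

T = A_s f_y = 3890 × 460 = 1789400 N = 1789.4 kN.
From C = T: a = T/(0.85 f'_c b) = 1789400/(0.85 × 28.3 × 530) = 140.35 mm.
M_n = T(d − a/2) = 1789.4 kN × (750 − 70.175) mm = 1216.48 kN·m.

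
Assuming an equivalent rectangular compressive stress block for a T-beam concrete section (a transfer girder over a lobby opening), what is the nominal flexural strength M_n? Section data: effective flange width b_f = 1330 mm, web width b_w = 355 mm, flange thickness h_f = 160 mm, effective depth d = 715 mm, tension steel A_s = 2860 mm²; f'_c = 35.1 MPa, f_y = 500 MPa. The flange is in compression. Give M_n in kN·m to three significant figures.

M_n ≈ 997 kN·m

Tension: T = A_s f_y = 2860 × 500 = 1430000 N.
Try a within the flange: a = T/(0.85 f'_c b_f) = 1430000/(0.85 × 35.1 × 1330) = 36.04 mm.
Since a = 36.04 ≤ h_f = 160 mm, the stress block lies entirely in the flange; analyse as a rectangular beam of width b_f.
M_n = T(d − a/2) = 1430000 × (715 − 18.02) = 996.68 × 10⁶ N·mm.
M_n = 996.68 kN·m.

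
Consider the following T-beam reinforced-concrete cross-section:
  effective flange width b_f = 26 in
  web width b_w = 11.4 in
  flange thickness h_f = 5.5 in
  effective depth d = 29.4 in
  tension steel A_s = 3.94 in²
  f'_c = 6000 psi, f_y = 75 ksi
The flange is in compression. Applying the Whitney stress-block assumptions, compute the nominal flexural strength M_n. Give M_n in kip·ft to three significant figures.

M_n ≈ 697 kip·ft

Tension: T = A_s f_y = 3.94 × 75 = 295.5 kips.
Try a within the flange: a = T/(0.85 f'_c b_f) = 295.5/(0.85 × 6 × 26) = 2.229 in.
Since a = 2.229 ≤ h_f = 5.5 in, the stress block lies entirely in the flange; analyse as a rectangular beam of width b_f.
M_n = T(d − a/2) = 295.5 × (29.4 − 1.1145) = 8358.4 kip·in.
M_n = 8358.4/12 = 696.53 kip·ft.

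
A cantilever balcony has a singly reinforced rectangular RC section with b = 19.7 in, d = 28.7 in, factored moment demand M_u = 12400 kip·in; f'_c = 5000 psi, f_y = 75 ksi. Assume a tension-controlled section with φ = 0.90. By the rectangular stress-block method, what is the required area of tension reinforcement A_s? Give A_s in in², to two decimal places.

A_s ≈ 7.21 in²

M_n = M_u/φ = 12400/0.90 = 13777.8 kip·in.
From M_n = 0.85 f'_c a b (d − a/2):
a = d − √(d² − 2M_n/(0.85 f'_c b)) = 28.7 − √(28.7² − 2 × 13777.8/(0.85 × 5 × 19.7)) = 6.461 in.
A_s = 0.85 f'_c a b / f_y = 0.85 × 5 × 6.461 × 19.7 / 75 = 7.213 in².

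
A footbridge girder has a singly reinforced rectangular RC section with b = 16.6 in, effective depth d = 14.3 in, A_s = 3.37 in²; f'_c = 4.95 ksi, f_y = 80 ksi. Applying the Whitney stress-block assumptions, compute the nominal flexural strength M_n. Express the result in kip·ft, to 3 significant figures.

M_n ≈ 278 kip·ft

T = A_s f_y = 3.37 × 80 = 269.6 kips.
a = T/(0.85 f'_c b) = 269.6/(0.85 × 4.95 × 16.6) = 3.860 in.
M_n = T(d − a/2) = 269.6 × (14.3 − 1.93) = 3335.0 kip·in = 3335.0/12 = 277.92 kip·ft.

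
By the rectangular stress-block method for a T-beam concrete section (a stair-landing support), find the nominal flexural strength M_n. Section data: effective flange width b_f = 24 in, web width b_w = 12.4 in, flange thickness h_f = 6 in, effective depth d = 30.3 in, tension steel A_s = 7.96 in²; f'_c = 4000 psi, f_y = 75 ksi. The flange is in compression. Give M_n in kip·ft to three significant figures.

Tension: T = A_s f_y = 7.96 × 75 = 597 kips.
Try a within the flange: a = T/(0.85 f'_c b_f) = 597/(0.85 × 4 × 24) = 7.316 in.
a = 7.316 > h_f = 6 in: the block extends into the web. Split into flange-overhang and web parts.
C_f = 0.85 f'_c (b_f − b_w) h_f = 0.85 × 4 × (24 − 12.4) × 6 = 236.6 kips.
Remaining web compression depth: a_w = (T − C_f)/(0.85 f'_c b_w) = (597 − 236.6)/(0.85 × 4 × 12.4) = 8.548 in.
M_n = C_f(d − h_f/2) + (T − C_f)(d − a_w/2) = 236.6 × (30.3 − 3) + 360.4 × (30.3 − 4.274) = 6459.2 + 9379.8 = 15839.0 kip·in.
M_n = 15839.0/12 = 1319.92 kip·ft.

M_n ≈ 1320 kip·ft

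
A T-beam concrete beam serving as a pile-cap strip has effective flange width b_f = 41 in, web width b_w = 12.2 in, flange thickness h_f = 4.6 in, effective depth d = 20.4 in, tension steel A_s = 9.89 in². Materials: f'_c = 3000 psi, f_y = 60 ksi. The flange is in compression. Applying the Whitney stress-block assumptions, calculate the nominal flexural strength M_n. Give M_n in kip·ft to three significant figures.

M_n ≈ 857 kip·ft

Tension: T = A_s f_y = 9.89 × 60 = 593.4 kips.
Try a within the flange: a = T/(0.85 f'_c b_f) = 593.4/(0.85 × 3 × 41) = 5.676 in.
a = 5.676 > h_f = 4.6 in: the block extends into the web. Split into flange-overhang and web parts.
C_f = 0.85 f'_c (b_f − b_w) h_f = 0.85 × 3 × (41 − 12.2) × 4.6 = 337.8 kips.
Remaining web compression depth: a_w = (T − C_f)/(0.85 f'_c b_w) = (593.4 − 337.8)/(0.85 × 3 × 12.2) = 8.216 in.
M_n = C_f(d − h_f/2) + (T − C_f)(d − a_w/2) = 337.8 × (20.4 − 2.3) + 255.6 × (20.4 − 4.108) = 6114.2 + 4164.2 = 10278.4 kip·in.
M_n = 10278.4/12 = 856.53 kip·ft.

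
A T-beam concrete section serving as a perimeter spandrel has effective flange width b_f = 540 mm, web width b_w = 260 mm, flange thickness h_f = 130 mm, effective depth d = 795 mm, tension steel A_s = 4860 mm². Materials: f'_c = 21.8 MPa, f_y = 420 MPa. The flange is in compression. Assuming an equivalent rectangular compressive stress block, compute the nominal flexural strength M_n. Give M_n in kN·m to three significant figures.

Tension: T = A_s f_y = 4860 × 420 = 2041200 N.
Try a within the flange: a = T/(0.85 f'_c b_f) = 2041200/(0.85 × 21.8 × 540) = 203.99 mm.
a = 203.99 > h_f = 130 mm: the block extends into the web. Split into flange-overhang and web parts.
C_f = 0.85 f'_c (b_f − b_w) h_f = 0.85 × 21.8 × (540 − 260) × 130 = 674492 N.
Remaining web compression depth: a_w = (T − C_f)/(0.85 f'_c b_w) = (2041200 − 674492)/(0.85 × 21.8 × 260) = 283.68 mm.
M_n = C_f(d − h_f/2) + (T − C_f)(d − a_w/2) = 674492 × (795 − 65) + 1366708 × (795 − 141.84) = 492.38 + 892.68 = 1385.06 × 10⁶ N·mm.
M_n = 1385.06 kN·m.

M_n ≈ 1390 kN·m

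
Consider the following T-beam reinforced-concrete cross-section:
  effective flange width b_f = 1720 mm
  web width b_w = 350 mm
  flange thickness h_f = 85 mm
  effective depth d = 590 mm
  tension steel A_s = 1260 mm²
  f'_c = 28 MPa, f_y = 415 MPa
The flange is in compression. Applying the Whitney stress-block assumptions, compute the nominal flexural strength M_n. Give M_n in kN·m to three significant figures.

M_n ≈ 305 kN·m

Tension: T = A_s f_y = 1260 × 415 = 522900 N.
Try a within the flange: a = T/(0.85 f'_c b_f) = 522900/(0.85 × 28 × 1720) = 12.77 mm.
Since a = 12.77 ≤ h_f = 85 mm, the stress block lies entirely in the flange; analyse as a rectangular beam of width b_f.
M_n = T(d − a/2) = 522900 × (590 − 6.385) = 305.17 × 10⁶ N·mm.
M_n = 305.17 kN·m.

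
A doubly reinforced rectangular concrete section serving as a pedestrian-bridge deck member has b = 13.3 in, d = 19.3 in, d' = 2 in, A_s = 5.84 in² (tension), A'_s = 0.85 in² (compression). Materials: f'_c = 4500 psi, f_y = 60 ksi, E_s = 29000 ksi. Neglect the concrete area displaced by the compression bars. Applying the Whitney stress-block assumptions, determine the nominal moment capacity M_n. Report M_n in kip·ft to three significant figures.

M_n ≈ 482 kip·ft

Assume both steels yield.
a = (A_s − A'_s) f_y/(0.85 f'_c b) = (5.84 − 0.85) × 60/(0.85 × 4.5 × 13.3) = 5.885 in.
c = a/β₁ = 5.885/0.825 = 7.133 in; ε'_s = 0.003(c − d')/c = 0.0022 ≥ ε_y = 0.0021, so the compression steel yields.
M_n = (A_s − A'_s) f_y (d − a/2) + A'_s f_y (d − d') = 299.4 × (19.3 − 2.9425) + 51 × (19.3 − 2) = 4897.4 + 882.3 = 5779.7 kip·in = 5779.7/12 = 481.64 kip·ft.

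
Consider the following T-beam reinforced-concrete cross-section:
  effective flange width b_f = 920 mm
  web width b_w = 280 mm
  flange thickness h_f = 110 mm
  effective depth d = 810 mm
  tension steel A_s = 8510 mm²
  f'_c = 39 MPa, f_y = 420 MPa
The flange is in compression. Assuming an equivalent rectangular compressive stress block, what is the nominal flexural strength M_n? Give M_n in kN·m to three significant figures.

Tension: T = A_s f_y = 8510 × 420 = 3574200 N.
Try a within the flange: a = T/(0.85 f'_c b_f) = 3574200/(0.85 × 39 × 920) = 117.19 mm.
a = 117.19 > h_f = 110 mm: the block extends into the web. Split into flange-overhang and web parts.
C_f = 0.85 f'_c (b_f − b_w) h_f = 0.85 × 39 × (920 − 280) × 110 = 2333760 N.
Remaining web compression depth: a_w = (T − C_f)/(0.85 f'_c b_w) = (3574200 − 2333760)/(0.85 × 39 × 280) = 133.64 mm.
M_n = C_f(d − h_f/2) + (T − C_f)(d − a_w/2) = 2333760 × (810 − 55) + 1240440 × (810 − 66.82) = 1761.99 + 921.87 = 2683.86 × 10⁶ N·mm.
M_n = 2683.86 kN·m.

M_n ≈ 2680 kN·m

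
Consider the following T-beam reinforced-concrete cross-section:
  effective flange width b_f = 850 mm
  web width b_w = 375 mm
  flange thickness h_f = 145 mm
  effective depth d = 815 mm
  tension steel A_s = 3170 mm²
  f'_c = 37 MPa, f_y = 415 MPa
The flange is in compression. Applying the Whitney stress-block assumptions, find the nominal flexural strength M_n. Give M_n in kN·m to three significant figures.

Tension: T = A_s f_y = 3170 × 415 = 1315550 N.
Try a within the flange: a = T/(0.85 f'_c b_f) = 1315550/(0.85 × 37 × 850) = 49.21 mm.
Since a = 49.21 ≤ h_f = 145 mm, the stress block lies entirely in the flange; analyse as a rectangular beam of width b_f.
M_n = T(d − a/2) = 1315550 × (815 − 24.605) = 1039.80 × 10⁶ N·mm.
M_n = 1039.80 kN·m.

M_n ≈ 1040 kN·m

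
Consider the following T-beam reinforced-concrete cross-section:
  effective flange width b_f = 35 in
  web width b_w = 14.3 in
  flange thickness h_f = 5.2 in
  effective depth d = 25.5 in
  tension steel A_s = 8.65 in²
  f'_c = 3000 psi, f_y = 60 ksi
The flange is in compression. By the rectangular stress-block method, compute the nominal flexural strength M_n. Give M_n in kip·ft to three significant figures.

Tension: T = A_s f_y = 8.65 × 60 = 519 kips.
Try a within the flange: a = T/(0.85 f'_c b_f) = 519/(0.85 × 3 × 35) = 5.815 in.
a = 5.815 > h_f = 5.2 in: the block extends into the web. Split into flange-overhang and web parts.
C_f = 0.85 f'_c (b_f − b_w) h_f = 0.85 × 3 × (35 − 14.3) × 5.2 = 274.5 kips.
Remaining web compression depth: a_w = (T − C_f)/(0.85 f'_c b_w) = (519 − 274.5)/(0.85 × 3 × 14.3) = 6.705 in.
M_n = C_f(d − h_f/2) + (T − C_f)(d − a_w/2) = 274.5 × (25.5 − 2.6) + 244.5 × (25.5 − 3.3525) = 6286.1 + 5415.1 = 11701.2 kip·in.
M_n = 11701.2/12 = 975.10 kip·ft.

M_n ≈ 975 kip·ft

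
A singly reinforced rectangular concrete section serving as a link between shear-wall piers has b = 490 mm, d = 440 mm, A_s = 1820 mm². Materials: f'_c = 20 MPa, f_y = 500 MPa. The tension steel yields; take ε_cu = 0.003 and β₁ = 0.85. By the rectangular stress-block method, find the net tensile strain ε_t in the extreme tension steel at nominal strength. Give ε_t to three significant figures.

a = A_s f_y/(0.85 f'_c b) = 109.24 mm.
β₁ = 0.85, so c = a/β₁ = 109.24/0.85 = 128.52 mm.
From the linear strain diagram with ε_cu = 0.003: ε_t = 0.003 (d − c)/c = 0.003 × (440 − 128.52)/128.52 = 0.00727.
Since ε_t ≥ 0.005, the section is tension-controlled.

ε_t ≈ 0.00727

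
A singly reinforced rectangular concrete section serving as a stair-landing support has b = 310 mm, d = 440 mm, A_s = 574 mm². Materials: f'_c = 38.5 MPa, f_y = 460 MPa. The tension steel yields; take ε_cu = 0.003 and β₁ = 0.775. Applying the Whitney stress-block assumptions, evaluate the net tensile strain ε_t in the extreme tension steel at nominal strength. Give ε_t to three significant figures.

a = A_s f_y/(0.85 f'_c b) = 26.03 mm.
β₁ = 0.775, so c = a/β₁ = 26.03/0.775 = 33.59 mm.
From the linear strain diagram with ε_cu = 0.003: ε_t = 0.003 (d − c)/c = 0.003 × (440 − 33.59)/33.59 = 0.0363.
Since ε_t ≥ 0.005, the section is tension-controlled.

ε_t ≈ 0.0363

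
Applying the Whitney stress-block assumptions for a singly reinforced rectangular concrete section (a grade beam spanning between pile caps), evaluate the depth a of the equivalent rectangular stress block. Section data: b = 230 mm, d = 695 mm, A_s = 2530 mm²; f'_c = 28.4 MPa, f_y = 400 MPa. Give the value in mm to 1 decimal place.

T = A_s f_y = 2530 × 400 = 1012000 N = 1012 kN.
Setting C = 0.85 f'_c a b equal to T: a = 1012000/(0.85 × 28.4 × 230) = 182.3 mm.

a ≈ 182.3 mm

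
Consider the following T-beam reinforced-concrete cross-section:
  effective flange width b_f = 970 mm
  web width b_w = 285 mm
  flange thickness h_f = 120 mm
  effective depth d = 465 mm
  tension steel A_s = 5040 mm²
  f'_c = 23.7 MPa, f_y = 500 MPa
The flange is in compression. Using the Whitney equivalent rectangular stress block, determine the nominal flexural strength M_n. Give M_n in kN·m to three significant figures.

Tension: T = A_s f_y = 5040 × 500 = 2520000 N.
Try a within the flange: a = T/(0.85 f'_c b_f) = 2520000/(0.85 × 23.7 × 970) = 128.96 mm.
a = 128.96 > h_f = 120 mm: the block extends into the web. Split into flange-overhang and web parts.
C_f = 0.85 f'_c (b_f − b_w) h_f = 0.85 × 23.7 × (970 − 285) × 120 = 1655919 N.
Remaining web compression depth: a_w = (T − C_f)/(0.85 f'_c b_w) = (2520000 − 1655919)/(0.85 × 23.7 × 285) = 150.50 mm.
M_n = C_f(d − h_f/2) + (T − C_f)(d − a_w/2) = 1655919 × (465 − 60) + 864081 × (465 − 75.25) = 670.65 + 336.78 = 1007.43 × 10⁶ N·mm.
M_n = 1007.43 kN·m.

M_n ≈ 1010 kN·m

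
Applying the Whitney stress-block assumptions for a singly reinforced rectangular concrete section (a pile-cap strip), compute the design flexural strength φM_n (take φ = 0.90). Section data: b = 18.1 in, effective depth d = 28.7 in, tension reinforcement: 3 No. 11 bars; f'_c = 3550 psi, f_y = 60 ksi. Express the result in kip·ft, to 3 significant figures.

φM_n ≈ 550 kip·ft

A_s = 3 × 1.56 = 4.68 in².
T = A_s f_y = 4.68 × 60 = 280.8 kips.
a = T/(0.85 f'_c b) = 280.8/(0.85 × 3.55 × 18.1) = 5.141 in.
M_n = T(d − a/2) = 280.8 × (28.7 − 2.5705) = 7337.2 kip·in = 7337.2/12 = 611.43 kip·ft.
φM_n = 0.90 × 611.43 = 550.29 kip·ft.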